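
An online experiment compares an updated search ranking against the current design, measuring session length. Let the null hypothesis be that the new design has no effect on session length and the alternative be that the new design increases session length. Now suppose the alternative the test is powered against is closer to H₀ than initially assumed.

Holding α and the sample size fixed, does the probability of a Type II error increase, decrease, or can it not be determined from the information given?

It increases.

When the true parameter is near the null value, the test has a harder time distinguishing Ha from H₀.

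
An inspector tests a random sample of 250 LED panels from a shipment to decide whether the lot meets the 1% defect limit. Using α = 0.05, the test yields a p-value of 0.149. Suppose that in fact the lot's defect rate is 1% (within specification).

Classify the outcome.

No error (correct decision).

The conventional null hypothesis is that the lot's defect rate is 1% (within specification).
Since p = 0.149 ≥ α = 0.05, H₀ is not rejected.
H₀ is true (actually the lot's defect rate is 1% (within specification)).
The decision matches the true state — no error.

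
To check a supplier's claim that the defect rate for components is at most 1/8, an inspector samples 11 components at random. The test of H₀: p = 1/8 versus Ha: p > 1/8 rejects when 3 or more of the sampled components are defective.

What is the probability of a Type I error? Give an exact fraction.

Under H₀, Y ~ Binomial(11, 1/8); the Type I error rate is P(Y ≥ 3).
α = 1 − P(Y ≤ 2) = 1 − 7304002867/8589934592 = 1285931725/8589934592.

1285931725/8589934592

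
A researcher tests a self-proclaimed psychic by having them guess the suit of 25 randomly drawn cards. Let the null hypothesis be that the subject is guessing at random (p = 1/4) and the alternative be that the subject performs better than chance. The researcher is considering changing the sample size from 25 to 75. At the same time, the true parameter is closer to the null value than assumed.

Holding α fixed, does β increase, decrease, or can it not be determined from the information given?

Cannot be determined from the information given.

The first change alone would make β decrease; the second alone would make β increase. Which effect dominates depends on the magnitudes, which are not given.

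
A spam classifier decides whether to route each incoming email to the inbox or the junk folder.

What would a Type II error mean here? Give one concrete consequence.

With the conventional null hypothesis that the message is legitimate (not spam):
A Type II error is failing to reject H₀ when H₀ is false.
Here that means delivering the message to the inbox when actually the message is spam.

A Type II error would mean concluding that the message is legitimate (not spam) (or at least failing to establish that the message is spam) when in fact the message is spam. Consequence: spam reaches the user's inbox.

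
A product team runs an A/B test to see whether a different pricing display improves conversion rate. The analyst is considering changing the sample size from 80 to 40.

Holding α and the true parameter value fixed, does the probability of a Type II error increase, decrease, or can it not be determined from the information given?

A smaller sample increases the standard error, so the sampling distributions under H₀ and Ha overlap more.

It increases.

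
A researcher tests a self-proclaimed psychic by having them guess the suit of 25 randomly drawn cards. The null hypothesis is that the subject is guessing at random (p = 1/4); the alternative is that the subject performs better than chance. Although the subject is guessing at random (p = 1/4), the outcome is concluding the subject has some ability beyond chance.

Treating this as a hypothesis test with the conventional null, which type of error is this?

'Concluding the subject has some ability beyond chance' corresponds to rejecting H₀.
H₀ was rejected but H₀ is true — a Type I error (false positive).

Type I error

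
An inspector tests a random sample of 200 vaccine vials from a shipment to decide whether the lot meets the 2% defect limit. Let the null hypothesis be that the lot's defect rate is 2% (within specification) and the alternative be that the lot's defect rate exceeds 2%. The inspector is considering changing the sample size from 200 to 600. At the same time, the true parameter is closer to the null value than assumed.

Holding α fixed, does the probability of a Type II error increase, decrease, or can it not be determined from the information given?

The first change alone would make β decrease; the second alone would make β increase. Which effect dominates depends on the magnitudes, which are not given.

Cannot be determined from the information given.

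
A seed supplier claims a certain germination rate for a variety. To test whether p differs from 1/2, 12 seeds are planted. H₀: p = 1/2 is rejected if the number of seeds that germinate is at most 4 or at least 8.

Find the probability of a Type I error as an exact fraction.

α = P(S ≤ 4 or S ≥ 8 | p = 1/2), S ~ Binomial(12, 1/2).
The two tails are symmetric, so α = 2·(1 + 12 + 66 + 220 + 495)/2^12 = 1588/4096 = 397/1024.

397/1024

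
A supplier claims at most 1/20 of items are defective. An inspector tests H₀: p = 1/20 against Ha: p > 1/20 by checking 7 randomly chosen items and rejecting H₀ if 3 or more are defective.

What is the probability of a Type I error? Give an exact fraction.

961803/256000000

The significance level is the probability, assuming p = 1/20, of seeing 3 or more defectives in 7 draws.
Computing the lower-tail complement: 1 − 255038197/256000000 = 961803/256000000.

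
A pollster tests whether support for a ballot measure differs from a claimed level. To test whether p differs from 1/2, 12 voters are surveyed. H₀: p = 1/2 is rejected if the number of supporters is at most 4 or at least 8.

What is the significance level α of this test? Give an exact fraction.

397/1024

Under H₀, S ~ Binomial(12, 1/2); α is the probability of landing in either tail, P(S ≤ 4) + P(S ≥ 8).
The two tails are symmetric, so α = 2·(1 + 12 + 66 + 220 + 495)/2^12 = 1588/4096 = 397/1024.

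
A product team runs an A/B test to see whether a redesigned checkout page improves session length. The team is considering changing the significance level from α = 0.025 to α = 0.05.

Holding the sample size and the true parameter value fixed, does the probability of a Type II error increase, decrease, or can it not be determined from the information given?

It decreases.

A larger α widens the rejection region, so when the alternative is true more outcomes lead to rejection — failing to reject becomes less likely.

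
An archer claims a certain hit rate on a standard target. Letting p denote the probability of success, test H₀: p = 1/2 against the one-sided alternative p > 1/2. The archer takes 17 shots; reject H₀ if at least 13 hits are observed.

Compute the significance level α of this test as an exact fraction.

Under H₀, X ~ Binomial(17, 1/2), and α = P(X ≥ 13).
That's C(17,13) + C(17,14) + C(17,15) + C(17,16) + C(17,17) over 2^17, i.e. (2380 + 680 + 136 + 17 + 1)/131072 = 3214/131072 = 1607/65536.

1607/65536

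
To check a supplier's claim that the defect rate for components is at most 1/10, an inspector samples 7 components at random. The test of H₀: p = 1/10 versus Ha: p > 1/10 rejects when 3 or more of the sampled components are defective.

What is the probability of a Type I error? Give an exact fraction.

α = P(reject H₀ | H₀ true) = P(S ≥ 3 | p = 1/10), S ~ Binomial(7, 1/10).
Computing the lower-tail complement: 1 − 1948617/2000000 = 51383/2000000.

51383/2000000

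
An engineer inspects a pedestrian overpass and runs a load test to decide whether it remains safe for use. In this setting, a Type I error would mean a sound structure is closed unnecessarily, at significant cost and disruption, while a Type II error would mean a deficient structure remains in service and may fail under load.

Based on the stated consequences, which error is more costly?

The Type II consequence (a deficient structure remains in service and may fail under load) is more severe than the Type I consequence (a sound structure is closed unnecessarily, at significant cost and disruption).

Type II error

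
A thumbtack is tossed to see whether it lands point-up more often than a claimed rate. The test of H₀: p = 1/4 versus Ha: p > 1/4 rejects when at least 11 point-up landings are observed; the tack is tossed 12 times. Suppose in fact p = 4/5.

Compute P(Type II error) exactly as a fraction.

177031761/244140625

A Type II error is failing to reject when Ha holds: with p = 4/5, β = P(X ≤ 10).
Equivalently, β = 1 − P(X ≥ 11) = 177031761/244140625.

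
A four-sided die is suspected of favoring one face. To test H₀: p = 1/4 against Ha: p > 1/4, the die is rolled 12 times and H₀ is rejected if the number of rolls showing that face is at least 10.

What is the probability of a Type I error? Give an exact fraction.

631/16777216

Under H₀, Y ~ Binomial(12, 1/4), and α = P(Y ≥ 10).
Summing C(12,j)(1/4)^j(3/4)^{12−j} for j = 10,…,12 gives 631/16777216.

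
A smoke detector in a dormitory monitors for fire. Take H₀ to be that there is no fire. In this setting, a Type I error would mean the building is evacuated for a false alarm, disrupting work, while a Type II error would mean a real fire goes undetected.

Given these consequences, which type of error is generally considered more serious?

The Type II consequence (a real fire goes undetected) is more severe than the Type I consequence (the building is evacuated for a false alarm, disrupting work).

Type II error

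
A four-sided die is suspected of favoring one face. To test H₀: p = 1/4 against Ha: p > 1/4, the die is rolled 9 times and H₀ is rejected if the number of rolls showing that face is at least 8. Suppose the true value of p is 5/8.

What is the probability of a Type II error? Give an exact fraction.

3803679/4194304

β = P(fail to reject H₀ | Ha true) = P(K ≤ 7 | p = 5/8), K ~ Binomial(9, 5/8).
Equivalently, β = 1 − P(K ≥ 8) = 3803679/4194304.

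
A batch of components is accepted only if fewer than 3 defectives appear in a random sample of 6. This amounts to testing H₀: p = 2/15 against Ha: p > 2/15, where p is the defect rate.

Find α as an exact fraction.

78928/2278125

Under H₀, X ~ Binomial(6, 2/15); the Type I error rate is P(X ≥ 3).
α = 1 − P(X ≤ 2) = 1 − 2199197/2278125 = 78928/2278125.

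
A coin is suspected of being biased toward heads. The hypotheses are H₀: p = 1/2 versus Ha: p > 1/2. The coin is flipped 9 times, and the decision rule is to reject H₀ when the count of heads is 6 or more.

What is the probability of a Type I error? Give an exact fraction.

65/256

The Type I error probability is α = P(X ≥ 6) computed under H₀, where X ~ Binomial(9, 1/2).
P(X ≥ 6) = [C(9,6) + C(9,7) + C(9,8) + C(9,9)] / 2^9 = (84 + 36 + 9 + 1) / 512 = 130/512 = 65/256.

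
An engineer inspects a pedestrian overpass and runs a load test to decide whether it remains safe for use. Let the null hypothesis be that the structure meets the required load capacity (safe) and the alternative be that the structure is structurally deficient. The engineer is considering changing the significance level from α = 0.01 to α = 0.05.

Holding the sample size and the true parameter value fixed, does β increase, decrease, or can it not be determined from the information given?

With a larger α the critical value moves toward the center, so more of the Ha sampling distribution lies in the rejection region.

It decreases.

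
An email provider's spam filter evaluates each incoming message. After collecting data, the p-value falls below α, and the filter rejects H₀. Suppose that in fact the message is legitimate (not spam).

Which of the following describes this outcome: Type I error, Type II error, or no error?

The conventional null hypothesis here is that the message is legitimate (not spam).
H₀ was rejected, but H₀ is actually true.
Rejecting a true null hypothesis is a Type I error (false positive).

Type I error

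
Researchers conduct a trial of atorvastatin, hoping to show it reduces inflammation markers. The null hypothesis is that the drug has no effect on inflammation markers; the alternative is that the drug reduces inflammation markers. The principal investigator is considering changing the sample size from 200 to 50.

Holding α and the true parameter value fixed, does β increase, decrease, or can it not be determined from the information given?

It increases.

With less data the test statistic is noisier; under Ha, more outcomes land inside the acceptance region.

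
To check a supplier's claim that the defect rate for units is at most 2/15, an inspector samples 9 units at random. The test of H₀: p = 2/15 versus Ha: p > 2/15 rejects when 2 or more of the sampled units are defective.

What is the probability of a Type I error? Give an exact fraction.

13155707024/38443359375

Under H₀, K ~ Binomial(9, 2/15); the Type I error rate is P(K ≥ 2).
Computing the lower-tail complement: 1 − 25287652351/38443359375 = 13155707024/38443359375.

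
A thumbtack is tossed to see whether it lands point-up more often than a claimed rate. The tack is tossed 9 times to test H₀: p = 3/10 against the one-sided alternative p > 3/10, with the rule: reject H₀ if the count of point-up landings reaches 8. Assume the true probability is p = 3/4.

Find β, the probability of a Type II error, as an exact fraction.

45853/65536

Under the alternative p = 3/4, X ~ Binomial(9, 3/4); β is the probability the test does not reject, P(X < 8).
Adding the binomial probabilities P(X=0)+…+P(X=7) at p = 3/4 gives 45853/65536.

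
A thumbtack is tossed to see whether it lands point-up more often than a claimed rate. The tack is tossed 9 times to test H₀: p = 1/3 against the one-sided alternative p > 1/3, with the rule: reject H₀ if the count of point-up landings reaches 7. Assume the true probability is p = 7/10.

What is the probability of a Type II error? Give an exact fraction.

Under the alternative p = 7/10, K ~ Binomial(9, 7/10); β is the probability the test does not reject, P(K < 7).
Summing C(9,j)·(7/10)^j·(3/10)^{9-j} for j = 0..6 gives 268584417/500000000.

268584417/500000000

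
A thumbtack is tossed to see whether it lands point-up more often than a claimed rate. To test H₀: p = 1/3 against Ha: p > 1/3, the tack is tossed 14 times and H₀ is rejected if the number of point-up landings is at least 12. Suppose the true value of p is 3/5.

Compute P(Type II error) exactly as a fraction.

5860647088/6103515625

β = P(fail to reject H₀ | Ha true) = P(Y ≤ 11 | p = 3/5), Y ~ Binomial(14, 3/5).
Equivalently, β = 1 − P(Y ≥ 12) = 5860647088/6103515625.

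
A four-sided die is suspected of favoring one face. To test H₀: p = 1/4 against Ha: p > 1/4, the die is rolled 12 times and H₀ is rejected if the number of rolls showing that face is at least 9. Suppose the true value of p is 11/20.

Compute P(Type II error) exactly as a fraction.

709043757719553/819200000000000

A Type II error is failing to reject when Ha holds: with p = 11/20, β = P(Y ≤ 8).
Equivalently, β = 1 − P(Y ≥ 9) = 709043757719553/819200000000000.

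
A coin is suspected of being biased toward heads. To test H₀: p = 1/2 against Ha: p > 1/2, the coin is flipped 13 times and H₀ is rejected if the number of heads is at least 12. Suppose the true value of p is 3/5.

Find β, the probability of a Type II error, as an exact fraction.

1205291336/1220703125

β = P(fail to reject H₀ | Ha true) = P(Y ≤ 11 | p = 3/5), Y ~ Binomial(13, 3/5).
Equivalently, β = 1 − P(Y ≥ 12) = 1205291336/1220703125.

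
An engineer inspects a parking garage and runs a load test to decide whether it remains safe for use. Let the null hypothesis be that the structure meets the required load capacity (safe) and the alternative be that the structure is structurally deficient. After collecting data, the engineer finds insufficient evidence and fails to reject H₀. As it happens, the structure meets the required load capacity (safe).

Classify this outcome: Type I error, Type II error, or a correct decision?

The test retained a true H₀ — the decision matches the true state.

Neither — the decision is correct.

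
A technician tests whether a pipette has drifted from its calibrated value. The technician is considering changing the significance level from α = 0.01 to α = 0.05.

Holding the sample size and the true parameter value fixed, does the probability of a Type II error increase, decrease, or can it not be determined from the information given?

Relaxing α lowers the evidence threshold; under Ha, outcomes that previously fell short now trigger rejection.

It decreases.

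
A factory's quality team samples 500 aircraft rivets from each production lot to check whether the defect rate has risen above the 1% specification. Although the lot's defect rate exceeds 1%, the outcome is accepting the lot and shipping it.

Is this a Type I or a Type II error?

Type II error

The null hypothesis here is that the lot's defect rate is 1% (within specification).
'Accepting the lot and shipping it' corresponds to failing to reject H₀.
H₀ was not rejected but H₀ is false — a Type II error (false negative).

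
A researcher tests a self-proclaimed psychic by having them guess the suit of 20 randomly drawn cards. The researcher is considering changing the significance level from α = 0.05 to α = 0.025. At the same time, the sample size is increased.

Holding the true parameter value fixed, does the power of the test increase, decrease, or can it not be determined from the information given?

The first change alone would make β increase; the second alone would make β decrease. Which effect dominates depends on the magnitudes, which are not given.
Since power = 1 − β, the effect on power is likewise indeterminate.

Cannot be determined from the information given.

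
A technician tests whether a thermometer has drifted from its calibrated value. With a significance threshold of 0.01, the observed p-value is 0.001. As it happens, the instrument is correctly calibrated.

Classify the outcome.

The conventional null hypothesis is that the instrument is correctly calibrated.
Since p = 0.001 < α = 0.01, H₀ is rejected.
H₀ is true (actually the instrument is correctly calibrated).
Rejecting a true H₀ is a Type I error.

Type I error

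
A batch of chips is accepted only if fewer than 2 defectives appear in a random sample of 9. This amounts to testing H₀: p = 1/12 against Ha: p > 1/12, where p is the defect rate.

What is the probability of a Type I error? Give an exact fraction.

α = P(reject H₀ | H₀ true) = P(X ≥ 2 | p = 1/12), X ~ Binomial(9, 1/12).
α = 1 − P(X ≤ 1) = 1 − 1071794405/1289945088 = 218150683/1289945088.

218150683/1289945088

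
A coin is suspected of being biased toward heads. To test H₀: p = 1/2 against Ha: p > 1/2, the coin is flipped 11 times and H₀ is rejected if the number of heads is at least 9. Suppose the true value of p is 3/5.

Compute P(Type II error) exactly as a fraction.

A Type II error is failing to reject when Ha holds: with p = 3/5, β = P(Y ≤ 8).
Equivalently, β = 1 − P(Y ≥ 9) = 8604328/9765625.

8604328/9765625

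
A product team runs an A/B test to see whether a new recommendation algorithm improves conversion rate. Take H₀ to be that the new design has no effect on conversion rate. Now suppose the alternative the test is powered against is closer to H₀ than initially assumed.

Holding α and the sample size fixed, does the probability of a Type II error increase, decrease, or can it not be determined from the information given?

It increases.

A smaller departure from H₀ means the test statistic under Ha is distributed closer to where it would be under H₀; rejection becomes less likely.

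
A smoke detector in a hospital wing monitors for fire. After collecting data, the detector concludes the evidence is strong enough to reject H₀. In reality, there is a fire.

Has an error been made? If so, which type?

The conventional null hypothesis here is that there is no fire.
The test rejected a false H₀ — the decision matches the true state.

Neither — the decision is correct.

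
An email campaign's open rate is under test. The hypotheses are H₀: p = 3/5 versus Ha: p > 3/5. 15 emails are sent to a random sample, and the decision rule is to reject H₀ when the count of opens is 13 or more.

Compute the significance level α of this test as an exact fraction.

The Type I error probability is α = P(X ≥ 13) computed under H₀, where X ~ Binomial(15, 3/5).
P(X ≥ 13) = Σ_{j=13}^{15} C(15,j)·(3/5)^j·(2/5)^{15-j} = 827453637/30517578125.

827453637/30517578125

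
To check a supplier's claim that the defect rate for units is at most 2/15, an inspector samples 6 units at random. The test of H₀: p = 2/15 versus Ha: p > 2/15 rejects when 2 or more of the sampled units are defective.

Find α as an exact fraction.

84332/455625

Under H₀, Y ~ Binomial(6, 2/15); the Type I error rate is P(Y ≥ 2).
Via the complement, α = 1 − Σ_{j=0}^{1} C(6,j)(2/15)^j(13/15)^{6-j} = 84332/455625.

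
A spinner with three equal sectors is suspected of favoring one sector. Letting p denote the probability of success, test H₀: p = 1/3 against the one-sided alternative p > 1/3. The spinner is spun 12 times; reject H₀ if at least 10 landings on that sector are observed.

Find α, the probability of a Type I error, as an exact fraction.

Under H₀, Y ~ Binomial(12, 1/3), and α = P(Y ≥ 10).
Adding the binomial terms for j = 10 through 12 with p = 1/3 yields 289/531441.

289/531441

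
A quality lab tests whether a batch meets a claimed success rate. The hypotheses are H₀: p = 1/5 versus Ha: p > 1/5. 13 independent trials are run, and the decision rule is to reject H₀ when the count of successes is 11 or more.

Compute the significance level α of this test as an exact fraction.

α = P(reject H₀ | H₀ true) = P(S ≥ 11 | p = 1/5), with S ~ Binomial(13, 1/5).
Adding the binomial terms for j = 11 through 13 with p = 1/5 yields 1301/1220703125.

1301/1220703125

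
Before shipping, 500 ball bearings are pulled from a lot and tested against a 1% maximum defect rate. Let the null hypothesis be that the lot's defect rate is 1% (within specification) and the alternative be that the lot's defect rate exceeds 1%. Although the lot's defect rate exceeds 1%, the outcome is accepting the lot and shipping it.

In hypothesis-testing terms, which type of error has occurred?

'Accepting the lot and shipping it' corresponds to failing to reject H₀.
H₀ was not rejected but H₀ is false — a Type II error (false negative).

Type II error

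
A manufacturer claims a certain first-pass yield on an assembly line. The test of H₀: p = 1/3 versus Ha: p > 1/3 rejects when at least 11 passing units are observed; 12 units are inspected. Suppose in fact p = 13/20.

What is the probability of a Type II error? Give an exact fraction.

3922160441778411/4096000000000000

A Type II error is failing to reject when Ha holds: with p = 13/20, β = P(X ≤ 10).
Equivalently, β = 1 − P(X ≥ 11) = 3922160441778411/4096000000000000.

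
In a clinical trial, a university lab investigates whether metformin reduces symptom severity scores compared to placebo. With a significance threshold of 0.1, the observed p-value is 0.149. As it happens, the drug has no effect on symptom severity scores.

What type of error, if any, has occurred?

Neither — the decision is correct.

The conventional null hypothesis is that the drug has no effect on symptom severity scores.
Since p = 0.149 ≥ α = 0.1, H₀ is not rejected.
H₀ is true (actually the drug has no effect on symptom severity scores).
The decision matches the true state — no error.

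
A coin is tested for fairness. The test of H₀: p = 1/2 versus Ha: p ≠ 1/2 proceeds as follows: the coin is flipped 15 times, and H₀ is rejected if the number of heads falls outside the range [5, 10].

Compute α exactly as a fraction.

α = P(S ≤ 4 or S ≥ 11 | p = 1/2), S ~ Binomial(15, 1/2).
By symmetry, α = 2·P(S ≤ 4) = 2·(1 + 15 + 105 + 455 + 1365)/32768 = 3882/32768 = 1941/16384.

1941/16384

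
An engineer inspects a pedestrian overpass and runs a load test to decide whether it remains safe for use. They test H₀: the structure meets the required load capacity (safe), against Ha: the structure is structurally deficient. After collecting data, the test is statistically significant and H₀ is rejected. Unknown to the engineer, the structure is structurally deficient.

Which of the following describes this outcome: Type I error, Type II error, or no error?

No error (correct decision).

The test rejected a false H₀ — the decision matches the true state.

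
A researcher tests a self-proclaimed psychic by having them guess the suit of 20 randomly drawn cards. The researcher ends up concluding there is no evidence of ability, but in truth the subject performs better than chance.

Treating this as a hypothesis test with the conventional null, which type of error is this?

The null hypothesis here is that the subject is guessing at random (p = 1/4).
'Concluding there is no evidence of ability' corresponds to failing to reject H₀.
H₀ was not rejected but H₀ is false — a Type II error (false negative).

Type II error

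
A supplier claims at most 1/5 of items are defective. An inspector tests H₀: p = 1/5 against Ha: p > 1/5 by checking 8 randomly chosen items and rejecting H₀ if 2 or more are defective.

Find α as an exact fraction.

194017/390625

The significance level is the probability, assuming p = 1/5, of seeing 2 or more defectives in 8 draws.
α = 1 − P(X ≤ 1) = 1 − 196608/390625 = 194017/390625.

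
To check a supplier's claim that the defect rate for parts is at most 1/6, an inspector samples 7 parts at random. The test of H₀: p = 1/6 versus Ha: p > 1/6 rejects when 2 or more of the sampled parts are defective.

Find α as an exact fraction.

7703/23328

Under H₀, X ~ Binomial(7, 1/6); the Type I error rate is P(X ≥ 2).
α = 1 − P(X ≤ 1) = 1 − 15625/23328 = 7703/23328.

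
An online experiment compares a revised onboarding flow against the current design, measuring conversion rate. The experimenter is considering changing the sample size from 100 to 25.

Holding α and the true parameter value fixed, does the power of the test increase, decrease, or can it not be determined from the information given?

It decreases.

Reducing n widens both sampling distributions, so the test has less ability to distinguish Ha from H₀.
Since power = 1 − β and β increases, power decreases.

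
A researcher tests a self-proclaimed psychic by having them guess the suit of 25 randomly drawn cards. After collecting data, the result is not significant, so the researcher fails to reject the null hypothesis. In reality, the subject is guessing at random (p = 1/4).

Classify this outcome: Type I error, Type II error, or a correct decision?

The conventional null hypothesis here is that the subject is guessing at random (p = 1/4).
The test retained a true H₀ — the decision matches the true state.

No error (correct decision).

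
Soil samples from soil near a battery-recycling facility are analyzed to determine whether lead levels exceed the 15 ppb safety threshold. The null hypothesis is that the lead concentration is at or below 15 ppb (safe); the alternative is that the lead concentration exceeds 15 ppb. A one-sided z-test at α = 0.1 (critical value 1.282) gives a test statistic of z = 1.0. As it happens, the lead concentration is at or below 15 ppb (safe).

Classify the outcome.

No error (correct decision).

Since z = 1.0 ≤ z* = 1.282, H₀ is not rejected.
H₀ is true (actually the lead concentration is at or below 15 ppb (safe)).
The decision matches the true state — no error.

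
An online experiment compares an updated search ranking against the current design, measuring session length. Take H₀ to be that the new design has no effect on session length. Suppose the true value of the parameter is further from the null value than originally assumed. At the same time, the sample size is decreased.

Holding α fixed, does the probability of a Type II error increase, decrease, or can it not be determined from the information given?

Cannot be determined from the information given.

The first change alone would make β decrease; the second alone would make β increase. Which effect dominates depends on the magnitudes, which are not given.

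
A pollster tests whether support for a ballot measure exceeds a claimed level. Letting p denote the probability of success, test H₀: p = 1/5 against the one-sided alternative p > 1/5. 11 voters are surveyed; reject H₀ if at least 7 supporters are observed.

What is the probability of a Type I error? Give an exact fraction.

19193/9765625

Under H₀, S ~ Binomial(11, 1/5), and α = P(S ≥ 7).
Summing C(11,j)(1/5)^j(4/5)^{11−j} for j = 7,…,11 gives 19193/9765625.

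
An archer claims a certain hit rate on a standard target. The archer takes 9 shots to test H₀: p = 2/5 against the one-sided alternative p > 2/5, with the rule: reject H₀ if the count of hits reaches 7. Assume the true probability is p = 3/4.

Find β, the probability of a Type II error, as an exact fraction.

Under the alternative p = 3/4, Y ~ Binomial(9, 3/4); β is the probability the test does not reject, P(Y < 7).
Summing C(9,j)·(3/4)^j·(1/4)^{9-j} for j = 0..6 gives 13085/32768.

13085/32768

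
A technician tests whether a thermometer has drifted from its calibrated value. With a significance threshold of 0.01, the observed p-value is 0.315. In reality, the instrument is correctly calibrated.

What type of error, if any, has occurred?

No error — this is a correct decision.

The conventional null hypothesis is that the instrument is correctly calibrated.
Since p = 0.315 ≥ α = 0.01, H₀ is not rejected.
H₀ is true (actually the instrument is correctly calibrated).
The decision matches the true state — no error.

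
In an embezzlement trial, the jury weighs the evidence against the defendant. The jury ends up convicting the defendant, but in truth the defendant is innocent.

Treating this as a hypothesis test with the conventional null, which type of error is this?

Type I error

The null hypothesis here is that the defendant is innocent.
'Convicting the defendant' corresponds to rejecting H₀.
H₀ was rejected but H₀ is true — a Type I error (false positive).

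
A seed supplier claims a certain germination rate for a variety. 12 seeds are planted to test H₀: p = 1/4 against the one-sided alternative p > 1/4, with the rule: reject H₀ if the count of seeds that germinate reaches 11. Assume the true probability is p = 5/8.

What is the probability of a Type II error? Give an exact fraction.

66717523611/68719476736

A Type II error is failing to reject when Ha holds: with p = 5/8, β = P(S ≤ 10).
Adding the binomial probabilities P(S=0)+…+P(S=10) at p = 5/8 gives 66717523611/68719476736.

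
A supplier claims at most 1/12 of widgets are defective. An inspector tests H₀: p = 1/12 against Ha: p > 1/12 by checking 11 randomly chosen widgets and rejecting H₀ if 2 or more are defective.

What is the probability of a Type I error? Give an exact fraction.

86192514733/371504185344

The significance level is the probability, assuming p = 1/12, of seeing 2 or more defectives in 11 draws.
Computing the lower-tail complement: 1 − 285311670611/371504185344 = 86192514733/371504185344.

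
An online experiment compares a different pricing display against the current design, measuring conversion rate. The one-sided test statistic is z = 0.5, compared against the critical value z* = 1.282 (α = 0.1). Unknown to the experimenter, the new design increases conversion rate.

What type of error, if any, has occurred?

The conventional null hypothesis is that the new design has no effect on conversion rate.
Since z = 0.5 ≤ z* = 1.282, H₀ is not rejected.
H₀ is false (actually the new design increases conversion rate).
Failing to reject a false H₀ is a Type II error.

Type II error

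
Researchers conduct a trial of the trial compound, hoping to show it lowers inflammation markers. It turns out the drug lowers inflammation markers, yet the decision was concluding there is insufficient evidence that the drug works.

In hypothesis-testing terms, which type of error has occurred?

The null hypothesis here is that the drug has no effect on inflammation markers.
'Concluding there is insufficient evidence that the drug works' corresponds to failing to reject H₀.
H₀ was not rejected but H₀ is false — a Type II error (false negative).

Type II error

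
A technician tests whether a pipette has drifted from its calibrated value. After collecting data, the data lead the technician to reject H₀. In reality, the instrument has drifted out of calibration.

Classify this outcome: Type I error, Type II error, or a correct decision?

No error (correct decision).

The conventional null hypothesis here is that the instrument is correctly calibrated.
The test rejected a false H₀ — the decision matches the true state.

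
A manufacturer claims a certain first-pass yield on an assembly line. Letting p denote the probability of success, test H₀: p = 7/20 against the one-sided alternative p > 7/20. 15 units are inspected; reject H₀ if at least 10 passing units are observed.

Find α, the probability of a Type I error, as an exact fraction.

203869009270562307/16384000000000000000

Under H₀, K ~ Binomial(15, 7/20), and α = P(K ≥ 10).
P(K ≥ 10) = Σ_{j=10}^{15} C(15,j)·(7/20)^j·(13/20)^{15-j} = 203869009270562307/16384000000000000000.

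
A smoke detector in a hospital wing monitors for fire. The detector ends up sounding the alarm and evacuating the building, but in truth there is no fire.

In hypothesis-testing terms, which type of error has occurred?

Type I error

The null hypothesis here is that there is no fire.
'Sounding the alarm and evacuating the building' corresponds to rejecting H₀.
H₀ was rejected but H₀ is true — a Type I error (false positive).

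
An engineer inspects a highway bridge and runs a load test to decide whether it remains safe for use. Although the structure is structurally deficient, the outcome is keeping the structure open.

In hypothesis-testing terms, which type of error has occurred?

The null hypothesis here is that the structure meets the required load capacity (safe).
'Keeping the structure open' corresponds to failing to reject H₀.
H₀ was not rejected but H₀ is false — a Type II error (false negative).

Type II error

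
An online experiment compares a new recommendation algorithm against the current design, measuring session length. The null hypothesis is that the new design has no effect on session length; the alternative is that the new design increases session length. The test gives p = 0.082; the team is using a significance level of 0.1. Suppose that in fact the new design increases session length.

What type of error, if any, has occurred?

Since p = 0.082 < α = 0.1, H₀ is rejected.
H₀ is false (actually the new design increases session length).
The decision matches the true state — no error.

Neither — the decision is correct.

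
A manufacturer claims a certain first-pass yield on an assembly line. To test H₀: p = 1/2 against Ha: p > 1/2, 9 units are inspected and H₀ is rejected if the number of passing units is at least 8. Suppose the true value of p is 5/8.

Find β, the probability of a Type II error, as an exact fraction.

Under the alternative p = 5/8, Y ~ Binomial(9, 5/8); β is the probability the test does not reject, P(Y < 8).
Adding the binomial probabilities P(Y=0)+…+P(Y=7) at p = 5/8 gives 3803679/4194304.

3803679/4194304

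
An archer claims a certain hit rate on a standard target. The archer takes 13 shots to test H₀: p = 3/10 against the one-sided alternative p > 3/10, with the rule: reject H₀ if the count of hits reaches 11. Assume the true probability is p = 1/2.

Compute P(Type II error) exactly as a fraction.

A Type II error is failing to reject when Ha holds: with p = 1/2, β = P(X ≤ 10).
Equivalently, β = 1 − P(X ≥ 11) = 2025/2048.

2025/2048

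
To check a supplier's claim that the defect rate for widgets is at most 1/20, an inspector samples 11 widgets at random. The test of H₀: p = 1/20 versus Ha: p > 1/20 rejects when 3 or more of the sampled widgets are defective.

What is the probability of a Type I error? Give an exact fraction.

Under H₀, X ~ Binomial(11, 1/20); the Type I error rate is P(X ≥ 3).
Computing the lower-tail complement: 1 − 322687697779/327680000000 = 4992302221/327680000000.

4992302221/327680000000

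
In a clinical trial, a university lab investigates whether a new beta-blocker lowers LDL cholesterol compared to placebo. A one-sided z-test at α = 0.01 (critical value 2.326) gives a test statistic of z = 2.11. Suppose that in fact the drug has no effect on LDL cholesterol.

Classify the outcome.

No error — this is a correct decision.

The conventional null hypothesis is that the drug has no effect on LDL cholesterol.
Since z = 2.11 ≤ z* = 2.326, H₀ is not rejected.
H₀ is true (actually the drug has no effect on LDL cholesterol).
The decision matches the true state — no error.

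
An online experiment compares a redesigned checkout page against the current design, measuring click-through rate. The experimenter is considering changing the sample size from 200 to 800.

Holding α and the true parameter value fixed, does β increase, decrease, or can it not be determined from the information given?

It decreases.

More data shrinks sampling variability; the test statistic under Ha concentrates further from the null value, making rejection more likely.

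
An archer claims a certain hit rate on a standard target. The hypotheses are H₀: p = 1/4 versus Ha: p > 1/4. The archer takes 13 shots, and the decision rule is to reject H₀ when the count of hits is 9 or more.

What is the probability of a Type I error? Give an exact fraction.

Under H₀, Y ~ Binomial(13, 1/4), and α = P(Y ≥ 9).
P(Y ≥ 9) = Σ_{j=9}^{13} C(13,j)·(1/4)^j·(3/4)^{13-j} = 66379/67108864.

66379/67108864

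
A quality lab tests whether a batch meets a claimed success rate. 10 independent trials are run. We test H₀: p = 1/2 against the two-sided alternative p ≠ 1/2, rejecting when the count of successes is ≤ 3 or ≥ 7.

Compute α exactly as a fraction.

11/32

The significance level is the null-hypothesis probability of the rejection region {≤3} ∪ {≥7}.
By symmetry, α = 2·P(X ≤ 3) = 2·(1 + 10 + 45 + 120)/1024 = 352/1024 = 11/32.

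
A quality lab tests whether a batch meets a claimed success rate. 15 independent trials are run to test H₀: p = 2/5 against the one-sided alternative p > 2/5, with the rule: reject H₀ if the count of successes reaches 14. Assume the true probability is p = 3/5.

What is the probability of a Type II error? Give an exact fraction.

β = P(fail to reject H₀ | Ha true) = P(S ≤ 13 | p = 3/5), S ~ Binomial(15, 3/5).
Adding the binomial probabilities P(S=0)+…+P(S=13) at p = 3/5 gives 30359740148/30517578125.

30359740148/30517578125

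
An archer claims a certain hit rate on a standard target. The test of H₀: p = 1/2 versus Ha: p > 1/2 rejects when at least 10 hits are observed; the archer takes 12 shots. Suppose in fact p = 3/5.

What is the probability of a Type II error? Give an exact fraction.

44753744/48828125

Under the alternative p = 3/5, S ~ Binomial(12, 3/5); β is the probability the test does not reject, P(S < 10).
Summing C(12,j)·(3/5)^j·(2/5)^{12-j} for j = 0..9 gives 44753744/48828125.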